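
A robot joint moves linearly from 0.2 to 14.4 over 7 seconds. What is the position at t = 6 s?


s = t/T = 6/7 = 0.8571
p(t) = p0 + (pf-p0)*s
= 0.2 + (14.4 - 0.2) * 0.8571
= 12.3714


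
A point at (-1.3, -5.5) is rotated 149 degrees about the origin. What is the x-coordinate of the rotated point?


x' = x*cos(theta) - y*sin(theta)
cos(149 deg) = -0.8572, sin(149 deg) = 0.515
x' = -1.3 * -0.8572 - -5.5 * 0.515
= 1.1143 - -2.8327
= 3.947


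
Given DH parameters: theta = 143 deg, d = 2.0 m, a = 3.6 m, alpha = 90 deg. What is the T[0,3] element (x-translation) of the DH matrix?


T[0,3] = a * cos(theta)
= 3.6 * cos(143 deg)
= 3.6 * -0.7986
= -2.8751


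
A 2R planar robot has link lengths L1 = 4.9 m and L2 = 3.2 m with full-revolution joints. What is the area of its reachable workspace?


r_max = L1 + L2 = 8.1 m
r_min = |L1 - L2| = 1.7 m
Area = pi*(r_max^2 - r_min^2)
= pi*(65.61 - 2.89)
= pi * 62.72
= 197.0407 m^2


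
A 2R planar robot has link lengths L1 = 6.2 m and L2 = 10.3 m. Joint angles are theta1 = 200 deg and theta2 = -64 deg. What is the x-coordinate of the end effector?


Convert angles to radians: theta1 = 3.4907, theta2 = -1.117
x = L1*cos(theta1) + L2*cos(theta1+theta2)
x = -5.8261 + -7.4092
x = -13.2353


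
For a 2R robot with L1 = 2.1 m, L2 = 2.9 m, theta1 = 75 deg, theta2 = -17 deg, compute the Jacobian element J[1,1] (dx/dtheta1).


J[1,1] = -L1*sin(t1) - L2*sin(t1+t2)
= -2.1*sin(75) - 2.9*sin(58)
= -4.4878


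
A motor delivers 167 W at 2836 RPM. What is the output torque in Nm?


omega = 2836 * 2*pi/60 = 296.9852 rad/s
tau = P / omega = 167 / 296.9852
= 0.5623 Nm


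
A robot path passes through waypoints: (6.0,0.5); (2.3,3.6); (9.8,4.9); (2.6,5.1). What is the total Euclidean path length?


Segment lengths:
  seg1 = sqrt((-3.7)^2 + (3.1)^2) = 4.827
  seg2 = sqrt((7.5)^2 + (1.3)^2) = 7.6118
  seg3 = sqrt((-7.2)^2 + (0.2)^2) = 7.2028
Total = 19.6416


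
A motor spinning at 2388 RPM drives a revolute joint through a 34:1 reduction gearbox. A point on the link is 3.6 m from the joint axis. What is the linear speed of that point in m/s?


omega_motor = 2388 * 2*pi/60 = 250.0708 rad/s
omega_joint = omega_motor / 34 = 7.355 rad/s
v = omega_joint * r = 7.355 * 3.6
= 26.4781 m/s


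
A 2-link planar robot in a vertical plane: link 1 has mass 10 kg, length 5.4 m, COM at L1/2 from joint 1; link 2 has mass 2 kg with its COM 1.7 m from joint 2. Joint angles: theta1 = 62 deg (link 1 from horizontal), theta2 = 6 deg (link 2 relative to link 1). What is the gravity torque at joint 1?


Horizontal distance from joint 1 to link-1 COM:
  x_c1 = (L1/2)*cos(t1) = 2.7 * 0.4695 = 1.2676 m
Horizontal distance from joint 1 to link-2 COM:
  x_c2 = L1*cos(t1) + Lc2*cos(t1+t2)
       = 5.4*0.4695 + 1.7*0.3746 = 3.172 m
tau1 = m1*g*x_c1 + m2*g*x_c2
     = 10*9.81*1.2676 + 2*9.81*3.172
     = 124.3489 + 62.2342
     = 186.5831 Nm


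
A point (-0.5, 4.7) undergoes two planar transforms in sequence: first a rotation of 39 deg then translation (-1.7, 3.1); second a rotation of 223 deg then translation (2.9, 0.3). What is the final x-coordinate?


After transform 1:
x1 = cos(39)*-0.5 - sin(39)*4.7 + -1.7 = -5.0464
y1 = sin(39)*-0.5 + cos(39)*4.7 + 3.1 = 6.4379
After transform 2:
x2 = cos(223)*-5.0464 - sin(223)*6.4379 + 2.9
= 10.9813


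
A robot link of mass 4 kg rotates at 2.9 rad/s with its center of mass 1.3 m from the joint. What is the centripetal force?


F = m * omega^2 * r
= 4 * 2.9^2 * 1.3
= 4 * 8.41 * 1.3
= 43.732 N


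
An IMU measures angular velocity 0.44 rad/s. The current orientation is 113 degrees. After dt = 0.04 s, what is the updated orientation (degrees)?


delta_theta = w * dt = 0.44 * 0.04 = 0.0176 rad
= 1.0084 deg
theta_new = 113 + 1.0084 = 114.0084 deg


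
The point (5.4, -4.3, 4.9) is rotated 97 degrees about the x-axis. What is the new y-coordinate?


Rotation about x-axis: y' = y*cos(theta) - z*sin(theta)
= -4.3 * -0.1219 - 4.9 * 0.9925
= -4.3394


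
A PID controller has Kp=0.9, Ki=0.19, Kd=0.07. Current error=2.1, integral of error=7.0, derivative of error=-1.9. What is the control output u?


u = Kp*e + Ki*int(e) + Kd*de/dt
= 0.9*2.1 + 0.19*7.0 + 0.07*(-1.9)
= 1.89 + 1.33 + -0.133
= 3.087


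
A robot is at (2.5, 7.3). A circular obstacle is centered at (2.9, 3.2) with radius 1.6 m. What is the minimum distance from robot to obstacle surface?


center_dist = sqrt((2.5-2.9)^2 + (7.3-3.2)^2)
= sqrt(0.16 + 16.81)
= 4.1195
min_dist = center_dist - radius = 4.1195 - 1.6 = 2.5195 m


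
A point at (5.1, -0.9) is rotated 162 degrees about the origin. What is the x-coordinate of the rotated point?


x' = x*cos(theta) - y*sin(theta)
cos(162 deg) = -0.9511, sin(162 deg) = 0.309
x' = 5.1 * -0.9511 - -0.9 * 0.309
= -4.8504 - -0.2781
= -4.5723


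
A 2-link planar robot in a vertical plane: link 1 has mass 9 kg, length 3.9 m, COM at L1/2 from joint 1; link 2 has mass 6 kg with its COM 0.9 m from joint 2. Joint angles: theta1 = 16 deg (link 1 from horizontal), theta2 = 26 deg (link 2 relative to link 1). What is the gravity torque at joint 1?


Horizontal distance from joint 1 to link-1 COM:
  x_c1 = (L1/2)*cos(t1) = 1.95 * 0.9613 = 1.8745 m
Horizontal distance from joint 1 to link-2 COM:
  x_c2 = L1*cos(t1) + Lc2*cos(t1+t2)
       = 3.9*0.9613 + 0.9*0.7431 = 4.4178 m
tau1 = m1*g*x_c1 + m2*g*x_c2
     = 9*9.81*1.8745 + 6*9.81*4.4178
     = 165.4961 + 260.0288
     = 425.5249 Nm


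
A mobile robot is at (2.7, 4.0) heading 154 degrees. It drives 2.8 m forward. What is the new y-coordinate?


y_new = y0 + d*sin(theta)
= 4.0 + 2.8*sin(154)
= 4.0 + 1.2274
= 5.2274


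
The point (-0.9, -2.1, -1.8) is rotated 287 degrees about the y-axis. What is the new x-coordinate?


Rotation about y-axis: x' = x*cos(theta) + z*sin(theta)
= -0.9 * 0.2924 + -1.8 * -0.9563
= 1.4582


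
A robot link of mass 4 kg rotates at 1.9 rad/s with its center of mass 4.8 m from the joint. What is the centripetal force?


F = m * omega^2 * r
= 4 * 1.9^2 * 4.8
= 4 * 3.61 * 4.8
= 69.312 N


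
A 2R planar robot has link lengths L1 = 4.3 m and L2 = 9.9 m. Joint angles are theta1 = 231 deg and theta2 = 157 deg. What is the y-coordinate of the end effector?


Convert angles to radians: theta1 = 4.0317, theta2 = 2.7402
y = L1*sin(theta1) + L2*sin(theta1+theta2)
y = -3.3417 + 4.6478
y = 1.306


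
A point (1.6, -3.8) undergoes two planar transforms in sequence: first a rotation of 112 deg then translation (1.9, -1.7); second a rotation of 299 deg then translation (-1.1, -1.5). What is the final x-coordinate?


After transform 1:
x1 = cos(112)*1.6 - sin(112)*-3.8 + 1.9 = 4.8239
y1 = sin(112)*1.6 + cos(112)*-3.8 + -1.7 = 1.207
After transform 2:
x2 = cos(299)*4.8239 - sin(299)*1.207 + -1.1
= 2.2944


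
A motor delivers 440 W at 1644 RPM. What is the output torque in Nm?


omega = 1644 * 2*pi/60 = 172.1593 rad/s
tau = P / omega = 440 / 172.1593
= 2.5558 Nm


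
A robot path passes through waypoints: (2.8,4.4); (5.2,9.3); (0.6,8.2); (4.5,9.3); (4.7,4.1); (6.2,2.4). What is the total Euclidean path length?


Segment lengths:
  seg1 = sqrt((2.4)^2 + (4.9)^2) = 5.4562
  seg2 = sqrt((-4.6)^2 + (-1.1)^2) = 4.7297
  seg3 = sqrt((3.9)^2 + (1.1)^2) = 4.0522
  seg4 = sqrt((0.2)^2 + (-5.2)^2) = 5.2038
  seg5 = sqrt((1.5)^2 + (-1.7)^2) = 2.2672
Total = 21.709


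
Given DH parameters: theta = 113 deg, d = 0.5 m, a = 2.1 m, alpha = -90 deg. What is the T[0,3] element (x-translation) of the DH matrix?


T[0,3] = a * cos(theta)
= 2.1 * cos(113 deg)
= 2.1 * -0.3907
= -0.8205


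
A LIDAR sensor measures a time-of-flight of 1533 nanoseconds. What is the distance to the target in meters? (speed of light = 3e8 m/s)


tof = 1533 ns = 1.533e-06 s
dist = c * tof / 2
= 3e8 * 1.533e-06 / 2
= 229.95 m


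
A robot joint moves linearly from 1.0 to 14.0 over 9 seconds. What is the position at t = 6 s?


s = t/T = 6/9 = 0.6667
p(t) = p0 + (pf-p0)*s
= 1.0 + (14.0 - 1.0) * 0.6667
= 9.6667


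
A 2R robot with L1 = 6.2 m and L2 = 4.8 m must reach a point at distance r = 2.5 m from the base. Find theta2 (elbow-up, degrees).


cos(theta2) = (r^2 - L1^2 - L2^2) / (2*L1*L2)
cos(theta2) = (6.25 - 38.44 - 23.04) / 59.52
cos(theta2) = -0.927923
theta2 = 158.1134 degrees


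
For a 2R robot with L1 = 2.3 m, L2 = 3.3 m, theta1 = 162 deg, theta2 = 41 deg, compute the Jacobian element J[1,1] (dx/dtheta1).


J[1,1] = -L1*sin(t1) - L2*sin(t1+t2)
= -2.3*sin(162) - 3.3*sin(203)
= 0.5787


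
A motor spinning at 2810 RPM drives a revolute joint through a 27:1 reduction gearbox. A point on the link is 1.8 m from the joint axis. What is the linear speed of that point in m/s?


omega_motor = 2810 * 2*pi/60 = 294.2625 rad/s
omega_joint = omega_motor / 27 = 10.8986 rad/s
v = omega_joint * r = 10.8986 * 1.8
= 19.6175 m/s


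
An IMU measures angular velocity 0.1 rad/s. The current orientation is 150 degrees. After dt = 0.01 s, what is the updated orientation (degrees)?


delta_theta = w * dt = 0.1 * 0.01 = 0.001 rad
= 0.0573 deg
theta_new = 150 + 0.0573 = 150.0573 deg


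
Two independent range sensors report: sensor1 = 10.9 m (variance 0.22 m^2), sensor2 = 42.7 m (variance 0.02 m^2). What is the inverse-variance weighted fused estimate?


w1 = (1/var1) / (1/var1 + 1/var2)
   = 4.5455 / (4.5455 + 50.0) = 0.0833
w2 = 1 - w1 = 0.9167
fused = w1*s1 + w2*s2 = 0.9083 + 39.1417
= 40.05 m


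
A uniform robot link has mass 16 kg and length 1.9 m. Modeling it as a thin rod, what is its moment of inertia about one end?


I = (1/3) * m * L^2
= (1/3) * 16 * 1.9^2
= 0.333333 * 16 * 3.61
= 19.2533 kg*m^2


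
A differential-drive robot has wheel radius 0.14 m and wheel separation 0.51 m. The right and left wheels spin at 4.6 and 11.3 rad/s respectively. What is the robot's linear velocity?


vR = r*wR = 0.14*4.6 = 0.644 m/s
vL = r*wL = 0.14*11.3 = 1.582 m/s
v = (vR+vL)/2 = 1.113 m/s
omega = (vR-vL)/L = -1.8392 rad/s
linear velocity = 1.113 m/s


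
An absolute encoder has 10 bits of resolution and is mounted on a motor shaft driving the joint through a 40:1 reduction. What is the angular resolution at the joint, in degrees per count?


counts = 2^10 = 1024
effective counts at joint = 1024 * 40 = 40960
resolution = 360 / 40960
= 0.0088 deg/count


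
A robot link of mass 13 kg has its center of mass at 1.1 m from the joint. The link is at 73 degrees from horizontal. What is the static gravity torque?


tau = m*g*L*cos(angle)
= 13 * 9.81 * 1.1 * cos(73 deg)
= 13 * 9.81 * 1.1 * 0.2924
= 41.0148 Nm


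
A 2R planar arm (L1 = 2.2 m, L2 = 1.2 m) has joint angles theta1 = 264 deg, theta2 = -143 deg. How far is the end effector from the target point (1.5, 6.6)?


End effector via forward kinematics:
x = L1*cos(t1) + L2*cos(t1+t2) = -0.848
y = L1*sin(t1) + L2*sin(t1+t2) = -1.1593
Distance to target:
d = sqrt((1.5 - -0.848)^2 + (6.6 - -1.1593)^2)
= sqrt(5.5131 + 60.2075)
= 8.1068 m


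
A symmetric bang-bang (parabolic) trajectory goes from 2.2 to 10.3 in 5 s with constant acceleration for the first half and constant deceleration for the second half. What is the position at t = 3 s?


Symmetric rest-to-rest: each phase covers (pf-p0)/2 in time T/2. 0.5*a*(T/2)^2 = (pf-p0)/2 => a = 4*(pf-p0)/T^2
a = 4*(10.3-2.2)/5^2 = 1.296
t = 3 is in the deceleration phase (t > T/2).
p = pf - 0.5*a*(T-t)^2 = 10.3 - 0.5*1.296*2^2
= 7.708


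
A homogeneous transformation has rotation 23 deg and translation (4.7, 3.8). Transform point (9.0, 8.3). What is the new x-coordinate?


x' = cos(theta)*px - sin(theta)*py + tx
= 0.9205*9.0 - 0.3907*8.3 + 4.7
= 9.7415


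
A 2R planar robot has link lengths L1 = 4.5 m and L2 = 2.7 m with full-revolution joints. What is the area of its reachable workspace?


r_max = L1 + L2 = 7.2 m
r_min = |L1 - L2| = 1.8 m
Area = pi*(r_max^2 - r_min^2)
= pi*(51.84 - 3.24)
= pi * 48.6
= 152.6814 m^2


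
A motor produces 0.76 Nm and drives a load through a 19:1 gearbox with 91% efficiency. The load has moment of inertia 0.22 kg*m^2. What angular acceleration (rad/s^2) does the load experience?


tau_out = tau_motor * N * eta
= 0.76 * 19 * 0.91 = 13.1404 Nm
alpha = tau_out / I = 13.1404 / 0.22
= 59.7291 rad/s^2


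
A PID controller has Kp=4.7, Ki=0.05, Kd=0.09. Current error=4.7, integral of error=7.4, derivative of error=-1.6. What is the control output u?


u = Kp*e + Ki*int(e) + Kd*de/dt
= 4.7*4.7 + 0.05*7.4 + 0.09*(-1.6)
= 22.09 + 0.37 + -0.144
= 22.316


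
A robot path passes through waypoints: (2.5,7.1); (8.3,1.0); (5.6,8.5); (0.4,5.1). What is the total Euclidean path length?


Segment lengths:
  seg1 = sqrt((5.8)^2 + (-6.1)^2) = 8.4172
  seg2 = sqrt((-2.7)^2 + (7.5)^2) = 7.9712
  seg3 = sqrt((-5.2)^2 + (-3.4)^2) = 6.2129
Total = 22.6013


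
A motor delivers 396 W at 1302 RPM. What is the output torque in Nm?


omega = 1302 * 2*pi/60 = 136.3451 rad/s
tau = P / omega = 396 / 136.3451
= 2.9044 Nm


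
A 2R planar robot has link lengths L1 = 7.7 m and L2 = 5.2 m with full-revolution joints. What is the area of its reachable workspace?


r_max = L1 + L2 = 12.9 m
r_min = |L1 - L2| = 2.5 m
Area = pi*(r_max^2 - r_min^2)
= pi*(166.41 - 6.25)
= pi * 160.16
= 503.1575 m^2


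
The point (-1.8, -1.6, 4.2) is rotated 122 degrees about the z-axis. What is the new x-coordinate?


Rotation about z-axis: x' = x*cos(theta) - y*sin(theta)
= -1.8 * -0.5299 - -1.6 * 0.848
= 2.3107


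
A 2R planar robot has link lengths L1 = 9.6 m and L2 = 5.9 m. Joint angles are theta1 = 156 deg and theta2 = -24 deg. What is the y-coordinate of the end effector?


Convert angles to radians: theta1 = 2.7227, theta2 = -0.4189
y = L1*sin(theta1) + L2*sin(theta1+theta2)
y = 3.9047 + 4.3846
y = 8.2892


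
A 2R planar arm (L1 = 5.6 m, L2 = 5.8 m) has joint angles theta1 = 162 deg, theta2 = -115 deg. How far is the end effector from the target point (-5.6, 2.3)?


End effector via forward kinematics:
x = L1*cos(t1) + L2*cos(t1+t2) = -1.3703
y = L1*sin(t1) + L2*sin(t1+t2) = 5.9723
Distance to target:
d = sqrt((-5.6 - -1.3703)^2 + (2.3 - 5.9723)^2)
= sqrt(17.8901 + 13.4861)
= 5.6015 m


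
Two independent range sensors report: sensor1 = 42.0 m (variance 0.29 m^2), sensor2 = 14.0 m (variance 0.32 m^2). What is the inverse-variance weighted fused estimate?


w1 = (1/var1) / (1/var1 + 1/var2)
   = 3.4483 / (3.4483 + 3.125) = 0.5246
w2 = 1 - w1 = 0.4754
fused = w1*s1 + w2*s2 = 22.0328 + 6.6557
= 28.6885 m


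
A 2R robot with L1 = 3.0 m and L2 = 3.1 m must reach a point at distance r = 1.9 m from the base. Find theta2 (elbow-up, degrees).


cos(theta2) = (r^2 - L1^2 - L2^2) / (2*L1*L2)
cos(theta2) = (3.61 - 9.0 - 9.61) / 18.6
cos(theta2) = -0.806452
theta2 = 143.7507 degrees


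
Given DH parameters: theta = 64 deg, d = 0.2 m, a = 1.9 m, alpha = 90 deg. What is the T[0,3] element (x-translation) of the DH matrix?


T[0,3] = a * cos(theta)
= 1.9 * cos(64 deg)
= 1.9 * 0.4384
= 0.8329


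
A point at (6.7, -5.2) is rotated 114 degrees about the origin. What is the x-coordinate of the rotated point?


x' = x*cos(theta) - y*sin(theta)
cos(114 deg) = -0.4067, sin(114 deg) = 0.9135
x' = 6.7 * -0.4067 - -5.2 * 0.9135
= -2.7251 - -4.7504
= 2.0253


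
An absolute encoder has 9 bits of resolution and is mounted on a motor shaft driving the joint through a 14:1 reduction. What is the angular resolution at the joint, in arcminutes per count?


counts = 2^9 = 512
effective counts at joint = 512 * 14 = 7168
resolution = 360*60 / 7168
= 3.0134 arcmin/count


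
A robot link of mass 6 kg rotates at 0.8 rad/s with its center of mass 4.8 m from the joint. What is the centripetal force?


F = m * omega^2 * r
= 6 * 0.8^2 * 4.8
= 6 * 0.64 * 4.8
= 18.432 N


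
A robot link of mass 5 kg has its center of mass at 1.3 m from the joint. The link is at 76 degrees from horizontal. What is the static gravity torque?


tau = m*g*L*cos(angle)
= 5 * 9.81 * 1.3 * cos(76 deg)
= 5 * 9.81 * 1.3 * 0.2419
= 15.4261 Nm


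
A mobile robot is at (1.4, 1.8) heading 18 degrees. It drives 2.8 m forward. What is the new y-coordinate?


y_new = y0 + d*sin(theta)
= 1.8 + 2.8*sin(18)
= 1.8 + 0.8652
= 2.6652


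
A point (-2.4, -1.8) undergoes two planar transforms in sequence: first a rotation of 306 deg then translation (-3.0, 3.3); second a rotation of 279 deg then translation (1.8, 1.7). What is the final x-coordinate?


After transform 1:
x1 = cos(306)*-2.4 - sin(306)*-1.8 + -3.0 = -5.8669
y1 = sin(306)*-2.4 + cos(306)*-1.8 + 3.3 = 4.1836
After transform 2:
x2 = cos(279)*-5.8669 - sin(279)*4.1836 + 1.8
= 5.0143


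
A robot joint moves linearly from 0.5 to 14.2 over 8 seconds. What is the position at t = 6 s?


s = t/T = 6/8 = 0.75
p(t) = p0 + (pf-p0)*s
= 0.5 + (14.2 - 0.5) * 0.75
= 10.775


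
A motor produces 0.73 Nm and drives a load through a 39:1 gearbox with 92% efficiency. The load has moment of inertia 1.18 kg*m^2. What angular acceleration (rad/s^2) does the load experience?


tau_out = tau_motor * N * eta
= 0.73 * 39 * 0.92 = 26.1924 Nm
alpha = tau_out / I = 26.1924 / 1.18
= 22.1969 rad/s^2


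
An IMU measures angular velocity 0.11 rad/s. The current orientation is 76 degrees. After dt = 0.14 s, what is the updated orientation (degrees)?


delta_theta = w * dt = 0.11 * 0.14 = 0.0154 rad
= 0.8824 deg
theta_new = 76 + 0.8824 = 76.8824 deg


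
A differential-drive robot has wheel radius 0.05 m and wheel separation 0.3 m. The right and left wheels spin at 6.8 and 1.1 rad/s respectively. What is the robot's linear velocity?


vR = r*wR = 0.05*6.8 = 0.34 m/s
vL = r*wL = 0.05*1.1 = 0.055 m/s
v = (vR+vL)/2 = 0.1975 m/s
omega = (vR-vL)/L = 0.95 rad/s
linear velocity = 0.1975 m/s


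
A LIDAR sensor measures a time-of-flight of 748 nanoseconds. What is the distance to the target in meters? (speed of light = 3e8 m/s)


tof = 748 ns = 7.48e-07 s
dist = c * tof / 2
= 3e8 * 7.48e-07 / 2
= 112.2 m


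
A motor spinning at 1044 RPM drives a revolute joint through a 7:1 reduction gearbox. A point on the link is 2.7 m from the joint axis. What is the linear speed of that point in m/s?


omega_motor = 1044 * 2*pi/60 = 109.3274 rad/s
omega_joint = omega_motor / 7 = 15.6182 rad/s
v = omega_joint * r = 15.6182 * 2.7
= 42.1691 m/s


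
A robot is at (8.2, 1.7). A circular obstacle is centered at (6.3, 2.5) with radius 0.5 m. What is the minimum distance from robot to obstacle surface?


center_dist = sqrt((8.2-6.3)^2 + (1.7-2.5)^2)
= sqrt(3.61 + 0.64)
= 2.0616
min_dist = center_dist - radius = 2.0616 - 0.5 = 1.5616 m


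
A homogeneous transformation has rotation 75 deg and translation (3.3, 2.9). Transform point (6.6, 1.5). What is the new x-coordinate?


x' = cos(theta)*px - sin(theta)*py + tx
= 0.2588*6.6 - 0.9659*1.5 + 3.3
= 3.5593


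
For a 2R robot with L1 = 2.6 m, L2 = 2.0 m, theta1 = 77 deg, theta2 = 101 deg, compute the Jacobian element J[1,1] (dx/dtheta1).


J[1,1] = -L1*sin(t1) - L2*sin(t1+t2)
= -2.6*sin(77) - 2.0*sin(178)
= -2.6032


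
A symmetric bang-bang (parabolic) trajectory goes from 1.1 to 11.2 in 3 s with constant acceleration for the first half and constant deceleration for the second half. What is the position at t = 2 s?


Symmetric rest-to-rest: each phase covers (pf-p0)/2 in time T/2. 0.5*a*(T/2)^2 = (pf-p0)/2 => a = 4*(pf-p0)/T^2
a = 4*(11.2-1.1)/3^2 = 4.4889
t = 2 is in the deceleration phase (t > T/2).
p = pf - 0.5*a*(T-t)^2 = 11.2 - 0.5*4.4889*1^2
= 8.9556


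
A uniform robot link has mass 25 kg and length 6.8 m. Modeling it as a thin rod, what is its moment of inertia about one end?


I = (1/3) * m * L^2
= (1/3) * 25 * 6.8^2
= 0.333333 * 25 * 46.24
= 385.3333 kg*m^2


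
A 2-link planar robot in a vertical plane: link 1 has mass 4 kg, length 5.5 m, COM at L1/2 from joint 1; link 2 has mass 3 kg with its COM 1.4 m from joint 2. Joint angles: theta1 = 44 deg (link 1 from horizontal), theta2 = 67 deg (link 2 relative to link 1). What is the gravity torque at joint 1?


Horizontal distance from joint 1 to link-1 COM:
  x_c1 = (L1/2)*cos(t1) = 2.75 * 0.7193 = 1.9782 m
Horizontal distance from joint 1 to link-2 COM:
  x_c2 = L1*cos(t1) + Lc2*cos(t1+t2)
       = 5.5*0.7193 + 1.4*-0.3584 = 3.4547 m
tau1 = m1*g*x_c1 + m2*g*x_c2
     = 4*9.81*1.9782 + 3*9.81*3.4547
     = 77.624 + 101.6705
     = 179.2944 Nm


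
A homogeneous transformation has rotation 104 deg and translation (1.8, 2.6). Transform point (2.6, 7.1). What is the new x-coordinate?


x' = cos(theta)*px - sin(theta)*py + tx
= -0.2419*2.6 - 0.9703*7.1 + 1.8
= -5.7181


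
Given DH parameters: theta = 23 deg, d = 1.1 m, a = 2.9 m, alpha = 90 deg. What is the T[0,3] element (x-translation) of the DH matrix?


T[0,3] = a * cos(theta)
= 2.9 * cos(23 deg)
= 2.9 * 0.9205
= 2.6695


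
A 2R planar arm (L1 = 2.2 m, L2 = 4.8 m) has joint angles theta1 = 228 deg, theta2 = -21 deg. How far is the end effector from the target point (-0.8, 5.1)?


End effector via forward kinematics:
x = L1*cos(t1) + L2*cos(t1+t2) = -5.7489
y = L1*sin(t1) + L2*sin(t1+t2) = -3.8141
Distance to target:
d = sqrt((-0.8 - -5.7489)^2 + (5.1 - -3.8141)^2)
= sqrt(24.4918 + 79.4607)
= 10.1957 m


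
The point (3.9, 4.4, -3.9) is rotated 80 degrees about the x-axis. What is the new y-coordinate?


Rotation about x-axis: y' = y*cos(theta) - z*sin(theta)
= 4.4 * 0.1736 - -3.9 * 0.9848
= 4.6048


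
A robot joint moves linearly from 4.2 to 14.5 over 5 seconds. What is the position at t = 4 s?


s = t/T = 4/5 = 0.8
p(t) = p0 + (pf-p0)*s
= 4.2 + (14.5 - 4.2) * 0.8
= 12.44


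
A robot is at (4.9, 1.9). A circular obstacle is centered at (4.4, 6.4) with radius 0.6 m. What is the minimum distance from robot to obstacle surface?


center_dist = sqrt((4.9-4.4)^2 + (1.9-6.4)^2)
= sqrt(0.25 + 20.25)
= 4.5277
min_dist = center_dist - radius = 4.5277 - 0.6 = 3.9277 m


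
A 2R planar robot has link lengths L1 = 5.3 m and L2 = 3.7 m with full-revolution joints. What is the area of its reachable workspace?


r_max = L1 + L2 = 9.0 m
r_min = |L1 - L2| = 1.6 m
Area = pi*(r_max^2 - r_min^2)
= pi*(81.0 - 2.56)
= pi * 78.44
= 246.4265 m^2


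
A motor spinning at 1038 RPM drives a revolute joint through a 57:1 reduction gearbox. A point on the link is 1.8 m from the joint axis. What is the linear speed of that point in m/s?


omega_motor = 1038 * 2*pi/60 = 108.6991 rad/s
omega_joint = omega_motor / 57 = 1.907 rad/s
v = omega_joint * r = 1.907 * 1.8
= 3.4326 m/s


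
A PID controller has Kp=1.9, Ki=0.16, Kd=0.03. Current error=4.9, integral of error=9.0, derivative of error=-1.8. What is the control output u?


u = Kp*e + Ki*int(e) + Kd*de/dt
= 1.9*4.9 + 0.16*9.0 + 0.03*(-1.8)
= 9.31 + 1.44 + -0.054
= 10.696


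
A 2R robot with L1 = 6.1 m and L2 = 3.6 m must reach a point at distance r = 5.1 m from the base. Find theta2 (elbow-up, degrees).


cos(theta2) = (r^2 - L1^2 - L2^2) / (2*L1*L2)
cos(theta2) = (26.01 - 37.21 - 12.96) / 43.92
cos(theta2) = -0.550091
theta2 = 123.3733 degrees


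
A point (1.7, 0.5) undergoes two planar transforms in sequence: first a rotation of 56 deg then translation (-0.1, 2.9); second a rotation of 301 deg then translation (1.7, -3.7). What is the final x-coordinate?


After transform 1:
x1 = cos(56)*1.7 - sin(56)*0.5 + -0.1 = 0.4361
y1 = sin(56)*1.7 + cos(56)*0.5 + 2.9 = 4.589
After transform 2:
x2 = cos(301)*0.4361 - sin(301)*4.589 + 1.7
= 5.8581


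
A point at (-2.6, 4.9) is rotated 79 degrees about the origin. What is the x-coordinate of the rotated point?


x' = x*cos(theta) - y*sin(theta)
cos(79 deg) = 0.1908, sin(79 deg) = 0.9816
x' = -2.6 * 0.1908 - 4.9 * 0.9816
= -0.4961 - 4.81
= -5.3061


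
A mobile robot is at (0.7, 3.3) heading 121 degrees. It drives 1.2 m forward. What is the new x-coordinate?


x_new = x0 + d*cos(theta)
= 0.7 + 1.2*cos(121)
= 0.7 + -0.618
= 0.082


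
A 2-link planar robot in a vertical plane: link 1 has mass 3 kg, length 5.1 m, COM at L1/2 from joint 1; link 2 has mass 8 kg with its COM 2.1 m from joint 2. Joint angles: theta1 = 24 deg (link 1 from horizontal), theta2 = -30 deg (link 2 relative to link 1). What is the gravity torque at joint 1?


Horizontal distance from joint 1 to link-1 COM:
  x_c1 = (L1/2)*cos(t1) = 2.55 * 0.9135 = 2.3295 m
Horizontal distance from joint 1 to link-2 COM:
  x_c2 = L1*cos(t1) + Lc2*cos(t1+t2)
       = 5.1*0.9135 + 2.1*0.9945 = 6.7476 m
tau1 = m1*g*x_c1 + m2*g*x_c2
     = 3*9.81*2.3295 + 8*9.81*6.7476
     = 68.5584 + 529.5499
     = 598.1083 Nm


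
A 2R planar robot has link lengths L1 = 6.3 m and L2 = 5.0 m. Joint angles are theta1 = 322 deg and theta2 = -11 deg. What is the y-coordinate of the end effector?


Convert angles to radians: theta1 = 5.62, theta2 = -0.192
y = L1*sin(theta1) + L2*sin(theta1+theta2)
y = -3.8787 + -3.7735
y = -7.6522


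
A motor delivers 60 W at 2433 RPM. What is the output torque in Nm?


omega = 2433 * 2*pi/60 = 254.7832 rad/s
tau = P / omega = 60 / 254.7832
= 0.2355 Nm


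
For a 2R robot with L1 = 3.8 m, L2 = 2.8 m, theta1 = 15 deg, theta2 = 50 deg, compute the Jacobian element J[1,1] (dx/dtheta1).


J[1,1] = -L1*sin(t1) - L2*sin(t1+t2)
= -3.8*sin(15) - 2.8*sin(65)
= -3.5212


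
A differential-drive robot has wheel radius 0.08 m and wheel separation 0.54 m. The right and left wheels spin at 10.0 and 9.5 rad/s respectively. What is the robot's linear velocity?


vR = r*wR = 0.08*10.0 = 0.8 m/s
vL = r*wL = 0.08*9.5 = 0.76 m/s
v = (vR+vL)/2 = 0.78 m/s
omega = (vR-vL)/L = 0.0741 rad/s
linear velocity = 0.78 m/s


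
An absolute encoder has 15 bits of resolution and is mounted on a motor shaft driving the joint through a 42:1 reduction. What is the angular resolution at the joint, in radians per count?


counts = 2^15 = 32768
effective counts at joint = 32768 * 42 = 1376256
resolution = 2*pi / 1376256
= 4.5654e-06 rad/count


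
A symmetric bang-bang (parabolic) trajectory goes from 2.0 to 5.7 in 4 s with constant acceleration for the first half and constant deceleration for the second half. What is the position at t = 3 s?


Symmetric rest-to-rest: each phase covers (pf-p0)/2 in time T/2. 0.5*a*(T/2)^2 = (pf-p0)/2 => a = 4*(pf-p0)/T^2
a = 4*(5.7-2.0)/4^2 = 0.925
t = 3 is in the deceleration phase (t > T/2).
p = pf - 0.5*a*(T-t)^2 = 5.7 - 0.5*0.925*1^2
= 5.2375


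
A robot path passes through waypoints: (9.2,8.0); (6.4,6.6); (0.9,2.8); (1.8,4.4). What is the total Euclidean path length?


Segment lengths:
  seg1 = sqrt((-2.8)^2 + (-1.4)^2) = 3.1305
  seg2 = sqrt((-5.5)^2 + (-3.8)^2) = 6.6851
  seg3 = sqrt((0.9)^2 + (1.6)^2) = 1.8358
Total = 11.6513


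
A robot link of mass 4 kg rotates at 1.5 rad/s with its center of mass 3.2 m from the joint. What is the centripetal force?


F = m * omega^2 * r
= 4 * 1.5^2 * 3.2
= 4 * 2.25 * 3.2
= 28.8 N


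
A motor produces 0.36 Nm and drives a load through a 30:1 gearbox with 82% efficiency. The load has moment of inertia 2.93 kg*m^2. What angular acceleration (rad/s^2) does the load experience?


tau_out = tau_motor * N * eta
= 0.36 * 30 * 0.82 = 8.856 Nm
alpha = tau_out / I = 8.856 / 2.93
= 3.0225 rad/s^2


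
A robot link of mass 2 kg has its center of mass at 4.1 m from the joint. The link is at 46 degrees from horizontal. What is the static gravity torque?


tau = m*g*L*cos(angle)
= 2 * 9.81 * 4.1 * cos(46 deg)
= 2 * 9.81 * 4.1 * 0.6947
= 55.8797 Nm


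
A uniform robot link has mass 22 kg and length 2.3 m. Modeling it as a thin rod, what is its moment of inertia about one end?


I = (1/3) * m * L^2
= (1/3) * 22 * 2.3^2
= 0.333333 * 22 * 5.29
= 38.7933 kg*m^2


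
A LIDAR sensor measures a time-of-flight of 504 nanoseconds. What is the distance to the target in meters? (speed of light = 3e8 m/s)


tof = 504 ns = 5.04e-07 s
dist = c * tof / 2
= 3e8 * 5.04e-07 / 2
= 75.6 m


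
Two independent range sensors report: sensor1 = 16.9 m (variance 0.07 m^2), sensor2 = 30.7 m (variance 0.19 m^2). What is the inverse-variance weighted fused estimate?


w1 = (1/var1) / (1/var1 + 1/var2)
   = 14.2857 / (14.2857 + 5.2632) = 0.7308
w2 = 1 - w1 = 0.2692
fused = w1*s1 + w2*s2 = 12.35 + 8.2654
= 20.6154 m


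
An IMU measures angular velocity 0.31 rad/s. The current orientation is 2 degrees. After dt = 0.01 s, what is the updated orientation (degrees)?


delta_theta = w * dt = 0.31 * 0.01 = 0.0031 rad
= 0.1776 deg
theta_new = 2 + 0.1776 = 2.1776 deg


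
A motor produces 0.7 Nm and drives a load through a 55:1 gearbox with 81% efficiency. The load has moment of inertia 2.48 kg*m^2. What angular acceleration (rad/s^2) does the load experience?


tau_out = tau_motor * N * eta
= 0.7 * 55 * 0.81 = 31.185 Nm
alpha = tau_out / I = 31.185 / 2.48
= 12.5746 rad/s^2


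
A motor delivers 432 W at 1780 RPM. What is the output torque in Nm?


omega = 1780 * 2*pi/60 = 186.4012 rad/s
tau = P / omega = 432 / 186.4012
= 2.3176 Nm


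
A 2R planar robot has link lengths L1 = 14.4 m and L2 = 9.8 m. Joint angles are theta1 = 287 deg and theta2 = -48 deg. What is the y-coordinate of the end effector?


Convert angles to radians: theta1 = 5.0091, theta2 = -0.8378
y = L1*sin(theta1) + L2*sin(theta1+theta2)
y = -13.7708 + -8.4002
y = -22.171


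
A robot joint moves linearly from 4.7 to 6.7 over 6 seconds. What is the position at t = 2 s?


s = t/T = 2/6 = 0.3333
p(t) = p0 + (pf-p0)*s
= 4.7 + (6.7 - 4.7) * 0.3333
= 5.3667


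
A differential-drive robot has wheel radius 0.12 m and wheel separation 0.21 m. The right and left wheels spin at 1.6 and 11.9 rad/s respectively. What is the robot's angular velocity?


vR = r*wR = 0.12*1.6 = 0.192 m/s
vL = r*wL = 0.12*11.9 = 1.428 m/s
v = (vR+vL)/2 = 0.81 m/s
omega = (vR-vL)/L = -5.8857 rad/s
angular velocity = -5.8857 rad/s


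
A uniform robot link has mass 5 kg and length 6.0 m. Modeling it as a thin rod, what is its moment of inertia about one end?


I = (1/3) * m * L^2
= (1/3) * 5 * 6.0^2
= 0.333333 * 5 * 36.0
= 60.0 kg*m^2


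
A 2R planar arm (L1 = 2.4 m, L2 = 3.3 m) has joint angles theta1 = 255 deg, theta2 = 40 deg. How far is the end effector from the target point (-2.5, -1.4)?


End effector via forward kinematics:
x = L1*cos(t1) + L2*cos(t1+t2) = 0.7735
y = L1*sin(t1) + L2*sin(t1+t2) = -5.309
Distance to target:
d = sqrt((-2.5 - 0.7735)^2 + (-1.4 - -5.309)^2)
= sqrt(10.7156 + 15.2806)
= 5.0986 m


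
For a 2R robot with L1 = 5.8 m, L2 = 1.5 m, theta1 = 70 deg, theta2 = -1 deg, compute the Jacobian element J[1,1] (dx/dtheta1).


J[1,1] = -L1*sin(t1) - L2*sin(t1+t2)
= -5.8*sin(70) - 1.5*sin(69)
= -6.8506


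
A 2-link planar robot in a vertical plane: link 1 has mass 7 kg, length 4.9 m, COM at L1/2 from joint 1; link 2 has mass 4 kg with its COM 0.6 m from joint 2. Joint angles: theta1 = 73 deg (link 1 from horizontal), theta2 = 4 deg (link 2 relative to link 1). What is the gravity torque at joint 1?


Horizontal distance from joint 1 to link-1 COM:
  x_c1 = (L1/2)*cos(t1) = 2.45 * 0.2924 = 0.7163 m
Horizontal distance from joint 1 to link-2 COM:
  x_c2 = L1*cos(t1) + Lc2*cos(t1+t2)
       = 4.9*0.2924 + 0.6*0.225 = 1.5676 m
tau1 = m1*g*x_c1 + m2*g*x_c2
     = 7*9.81*0.7163 + 4*9.81*1.5676
     = 49.1891 + 61.5123
     = 110.7014 Nm


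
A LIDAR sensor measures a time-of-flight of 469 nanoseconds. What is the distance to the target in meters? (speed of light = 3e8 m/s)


tof = 469 ns = 4.69e-07 s
dist = c * tof / 2
= 3e8 * 4.69e-07 / 2
= 70.35 m


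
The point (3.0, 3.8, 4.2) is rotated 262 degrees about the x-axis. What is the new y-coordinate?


Rotation about x-axis: y' = y*cos(theta) - z*sin(theta)
= 3.8 * -0.1392 - 4.2 * -0.9903
= 3.6303


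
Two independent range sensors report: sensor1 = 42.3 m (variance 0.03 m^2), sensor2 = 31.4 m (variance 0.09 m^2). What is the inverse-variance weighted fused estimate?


w1 = (1/var1) / (1/var1 + 1/var2)
   = 33.3333 / (33.3333 + 11.1111) = 0.75
w2 = 1 - w1 = 0.25
fused = w1*s1 + w2*s2 = 31.725 + 7.85
= 39.575 m


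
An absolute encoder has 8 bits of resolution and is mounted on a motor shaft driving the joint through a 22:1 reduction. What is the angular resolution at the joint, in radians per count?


counts = 2^8 = 256
effective counts at joint = 256 * 22 = 5632
resolution = 2*pi / 5632
= 0.0011 rad/count


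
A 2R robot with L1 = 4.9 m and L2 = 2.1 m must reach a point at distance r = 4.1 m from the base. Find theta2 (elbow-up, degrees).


cos(theta2) = (r^2 - L1^2 - L2^2) / (2*L1*L2)
cos(theta2) = (16.81 - 24.01 - 4.41) / 20.58
cos(theta2) = -0.56414
theta2 = 124.3426 degrees


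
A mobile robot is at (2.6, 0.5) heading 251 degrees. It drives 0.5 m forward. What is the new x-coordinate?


x_new = x0 + d*cos(theta)
= 2.6 + 0.5*cos(251)
= 2.6 + -0.1628
= 2.4372


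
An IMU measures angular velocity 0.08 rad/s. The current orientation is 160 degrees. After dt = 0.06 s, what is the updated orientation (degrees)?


delta_theta = w * dt = 0.08 * 0.06 = 0.0048 rad
= 0.275 deg
theta_new = 160 + 0.275 = 160.275 deg


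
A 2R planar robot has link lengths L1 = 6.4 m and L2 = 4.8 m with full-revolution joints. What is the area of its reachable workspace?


r_max = L1 + L2 = 11.2 m
r_min = |L1 - L2| = 1.6 m
Area = pi*(r_max^2 - r_min^2)
= pi*(125.44 - 2.56)
= pi * 122.88
= 386.0389 m^2


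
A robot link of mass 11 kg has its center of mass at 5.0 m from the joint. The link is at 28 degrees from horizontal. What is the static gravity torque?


tau = m*g*L*cos(angle)
= 11 * 9.81 * 5.0 * cos(28 deg)
= 11 * 9.81 * 5.0 * 0.8829
= 476.3944 Nm


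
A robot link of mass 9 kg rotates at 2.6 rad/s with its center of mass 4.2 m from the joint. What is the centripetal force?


F = m * omega^2 * r
= 9 * 2.6^2 * 4.2
= 9 * 6.76 * 4.2
= 255.528 N


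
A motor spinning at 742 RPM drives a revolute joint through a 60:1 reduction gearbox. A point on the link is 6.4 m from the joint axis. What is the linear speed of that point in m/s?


omega_motor = 742 * 2*pi/60 = 77.7021 rad/s
omega_joint = omega_motor / 60 = 1.295 rad/s
v = omega_joint * r = 1.295 * 6.4
= 8.2882 m/s


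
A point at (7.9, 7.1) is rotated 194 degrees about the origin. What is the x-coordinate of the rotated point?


x' = x*cos(theta) - y*sin(theta)
cos(194 deg) = -0.9703, sin(194 deg) = -0.2419
x' = 7.9 * -0.9703 - 7.1 * -0.2419
= -7.6653 - -1.7176
= -5.9477


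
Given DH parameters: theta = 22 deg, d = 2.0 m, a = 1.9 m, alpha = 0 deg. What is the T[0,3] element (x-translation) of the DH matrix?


T[0,3] = a * cos(theta)
= 1.9 * cos(22 deg)
= 1.9 * 0.9272
= 1.7616


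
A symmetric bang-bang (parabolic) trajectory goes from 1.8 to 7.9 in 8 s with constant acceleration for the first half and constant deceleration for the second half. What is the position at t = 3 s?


Symmetric rest-to-rest: each phase covers (pf-p0)/2 in time T/2. 0.5*a*(T/2)^2 = (pf-p0)/2 => a = 4*(pf-p0)/T^2
a = 4*(7.9-1.8)/8^2 = 0.3813
t = 3 is in the acceleration phase (t <= T/2).
p = p0 + 0.5*a*t^2 = 1.8 + 0.5*0.3813*3^2
= 3.5156


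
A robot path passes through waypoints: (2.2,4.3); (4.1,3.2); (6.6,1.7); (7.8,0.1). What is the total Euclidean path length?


Segment lengths:
  seg1 = sqrt((1.9)^2 + (-1.1)^2) = 2.1954
  seg2 = sqrt((2.5)^2 + (-1.5)^2) = 2.9155
  seg3 = sqrt((1.2)^2 + (-1.6)^2) = 2.0
Total = 7.1109


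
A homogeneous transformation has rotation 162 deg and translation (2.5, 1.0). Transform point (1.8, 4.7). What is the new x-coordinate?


x' = cos(theta)*px - sin(theta)*py + tx
= -0.9511*1.8 - 0.309*4.7 + 2.5
= -0.6643


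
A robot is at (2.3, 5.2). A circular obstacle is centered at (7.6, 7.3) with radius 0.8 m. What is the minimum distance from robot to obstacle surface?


center_dist = sqrt((2.3-7.6)^2 + (5.2-7.3)^2)
= sqrt(28.09 + 4.41)
= 5.7009
min_dist = center_dist - radius = 5.7009 - 0.8 = 4.9009 m


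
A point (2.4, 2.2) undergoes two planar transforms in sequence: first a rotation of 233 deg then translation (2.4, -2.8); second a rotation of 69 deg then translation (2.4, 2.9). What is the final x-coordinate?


After transform 1:
x1 = cos(233)*2.4 - sin(233)*2.2 + 2.4 = 2.7126
y1 = sin(233)*2.4 + cos(233)*2.2 + -2.8 = -6.0407
After transform 2:
x2 = cos(69)*2.7126 - sin(69)*-6.0407 + 2.4
= 9.0116


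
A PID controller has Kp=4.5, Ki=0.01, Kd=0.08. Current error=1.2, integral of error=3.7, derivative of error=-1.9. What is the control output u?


u = Kp*e + Ki*int(e) + Kd*de/dt
= 4.5*1.2 + 0.01*3.7 + 0.08*(-1.9)
= 5.4 + 0.037 + -0.152
= 5.285


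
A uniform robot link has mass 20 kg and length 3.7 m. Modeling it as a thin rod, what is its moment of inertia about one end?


I = (1/3) * m * L^2
= (1/3) * 20 * 3.7^2
= 0.333333 * 20 * 13.69
= 91.2667 kg*m^2


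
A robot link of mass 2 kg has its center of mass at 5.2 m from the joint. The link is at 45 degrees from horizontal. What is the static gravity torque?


tau = m*g*L*cos(angle)
= 2 * 9.81 * 5.2 * cos(45 deg)
= 2 * 9.81 * 5.2 * 0.7071
= 72.1419 Nm


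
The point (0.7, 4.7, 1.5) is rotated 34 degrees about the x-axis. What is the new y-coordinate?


Rotation about x-axis: y' = y*cos(theta) - z*sin(theta)
= 4.7 * 0.829 - 1.5 * 0.5592
= 3.0577


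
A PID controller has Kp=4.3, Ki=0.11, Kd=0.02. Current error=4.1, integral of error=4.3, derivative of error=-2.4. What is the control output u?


u = Kp*e + Ki*int(e) + Kd*de/dt
= 4.3*4.1 + 0.11*4.3 + 0.02*(-2.4)
= 17.63 + 0.473 + -0.048
= 18.055


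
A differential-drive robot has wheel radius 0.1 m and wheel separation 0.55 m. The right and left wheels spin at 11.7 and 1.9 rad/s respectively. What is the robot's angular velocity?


vR = r*wR = 0.1*11.7 = 1.17 m/s
vL = r*wL = 0.1*1.9 = 0.19 m/s
v = (vR+vL)/2 = 0.68 m/s
omega = (vR-vL)/L = 1.7818 rad/s
angular velocity = 1.7818 rad/s


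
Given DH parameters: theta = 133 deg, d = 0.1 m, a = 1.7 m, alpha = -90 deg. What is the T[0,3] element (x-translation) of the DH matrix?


T[0,3] = a * cos(theta)
= 1.7 * cos(133 deg)
= 1.7 * -0.682
= -1.1594


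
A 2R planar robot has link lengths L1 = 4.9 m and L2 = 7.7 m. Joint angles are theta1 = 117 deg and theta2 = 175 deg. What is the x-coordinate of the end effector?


Convert angles to radians: theta1 = 2.042, theta2 = 3.0543
x = L1*cos(theta1) + L2*cos(theta1+theta2)
x = -2.2246 + 2.8845
x = 0.6599


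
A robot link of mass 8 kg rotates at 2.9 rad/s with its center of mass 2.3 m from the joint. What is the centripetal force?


F = m * omega^2 * r
= 8 * 2.9^2 * 2.3
= 8 * 8.41 * 2.3
= 154.744 N


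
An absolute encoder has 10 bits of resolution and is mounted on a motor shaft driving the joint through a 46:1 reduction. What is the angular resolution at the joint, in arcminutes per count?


counts = 2^10 = 1024
effective counts at joint = 1024 * 46 = 47104
resolution = 360*60 / 47104
= 0.4586 arcmin/count


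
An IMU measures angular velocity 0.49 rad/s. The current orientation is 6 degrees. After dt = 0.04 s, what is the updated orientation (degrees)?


delta_theta = w * dt = 0.49 * 0.04 = 0.0196 rad
= 1.123 deg
theta_new = 6 + 1.123 = 7.123 deg


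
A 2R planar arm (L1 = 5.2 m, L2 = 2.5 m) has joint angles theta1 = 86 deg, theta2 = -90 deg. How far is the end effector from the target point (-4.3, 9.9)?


End effector via forward kinematics:
x = L1*cos(t1) + L2*cos(t1+t2) = 2.8566
y = L1*sin(t1) + L2*sin(t1+t2) = 5.0129
Distance to target:
d = sqrt((-4.3 - 2.8566)^2 + (9.9 - 5.0129)^2)
= sqrt(51.2176 + 23.8833)
= 8.6661 m


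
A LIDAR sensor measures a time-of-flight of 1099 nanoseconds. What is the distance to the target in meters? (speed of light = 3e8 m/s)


tof = 1099 ns = 1.099e-06 s
dist = c * tof / 2
= 3e8 * 1.099e-06 / 2
= 164.85 m


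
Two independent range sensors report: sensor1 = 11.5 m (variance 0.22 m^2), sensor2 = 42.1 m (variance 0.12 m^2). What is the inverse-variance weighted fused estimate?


w1 = (1/var1) / (1/var1 + 1/var2)
   = 4.5455 / (4.5455 + 8.3333) = 0.3529
w2 = 1 - w1 = 0.6471
fused = w1*s1 + w2*s2 = 4.0588 + 27.2412
= 31.3 m
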